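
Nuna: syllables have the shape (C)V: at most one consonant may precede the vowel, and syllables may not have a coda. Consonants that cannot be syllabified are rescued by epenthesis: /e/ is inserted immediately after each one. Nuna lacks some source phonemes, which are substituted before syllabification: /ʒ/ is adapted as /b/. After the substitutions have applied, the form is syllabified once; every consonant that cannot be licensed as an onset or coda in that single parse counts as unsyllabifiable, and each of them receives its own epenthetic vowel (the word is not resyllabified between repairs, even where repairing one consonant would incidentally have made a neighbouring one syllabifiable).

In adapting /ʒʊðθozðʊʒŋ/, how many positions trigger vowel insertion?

4

After substitution the input is /bʊðθozðʊbŋ/.
The unsyllabifiable consonants are /ð/, /z/, /b/, /ŋ/; each receives one epenthetic vowel.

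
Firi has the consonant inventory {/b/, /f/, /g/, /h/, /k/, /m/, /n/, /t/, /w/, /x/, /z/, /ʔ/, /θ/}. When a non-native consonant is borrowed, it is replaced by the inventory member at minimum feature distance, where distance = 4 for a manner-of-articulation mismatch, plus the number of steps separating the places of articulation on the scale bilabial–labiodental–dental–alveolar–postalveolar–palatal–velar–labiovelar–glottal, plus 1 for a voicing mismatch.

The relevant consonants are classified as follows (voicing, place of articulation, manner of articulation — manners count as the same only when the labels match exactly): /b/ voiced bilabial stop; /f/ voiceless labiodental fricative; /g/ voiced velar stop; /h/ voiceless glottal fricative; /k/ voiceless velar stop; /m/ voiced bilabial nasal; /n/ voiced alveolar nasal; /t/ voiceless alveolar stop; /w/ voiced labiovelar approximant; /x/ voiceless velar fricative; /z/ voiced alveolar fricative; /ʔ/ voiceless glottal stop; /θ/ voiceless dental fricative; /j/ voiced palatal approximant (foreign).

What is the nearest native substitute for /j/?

w

/w/ is closest: same manner (approximant), place distance 2 (palatal→labiovelar), same voicing; total 2. Next closest is /g/ at distance 5.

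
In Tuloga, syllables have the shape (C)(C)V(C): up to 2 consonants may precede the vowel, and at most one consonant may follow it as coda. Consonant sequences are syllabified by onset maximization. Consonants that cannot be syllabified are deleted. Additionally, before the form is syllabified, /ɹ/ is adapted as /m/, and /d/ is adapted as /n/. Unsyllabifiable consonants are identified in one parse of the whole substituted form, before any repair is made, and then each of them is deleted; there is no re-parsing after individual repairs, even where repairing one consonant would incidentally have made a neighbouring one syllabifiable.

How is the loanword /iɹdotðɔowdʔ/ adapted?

Substitution: /ɹ/ → /m/, /d/ → /n/, giving /imnotðɔownʔ/.
Syllabifying with onset maximization leaves /n/, /ʔ/ stranded (at most one coda consonant is licensed; onsets may contain at most 2 consonants).
Deletion applies to /n/, /ʔ/.

imnotðɔow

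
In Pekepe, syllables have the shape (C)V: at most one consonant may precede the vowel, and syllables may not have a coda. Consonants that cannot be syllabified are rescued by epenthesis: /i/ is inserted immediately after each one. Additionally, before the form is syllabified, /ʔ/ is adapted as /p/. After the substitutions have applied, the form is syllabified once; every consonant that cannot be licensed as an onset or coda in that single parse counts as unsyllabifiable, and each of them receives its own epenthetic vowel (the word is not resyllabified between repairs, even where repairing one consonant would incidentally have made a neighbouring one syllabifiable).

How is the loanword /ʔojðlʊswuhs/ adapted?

pojiðilʊsiwuhisi

Substitution: /ʔ/ → /p/, giving /pojðlʊswuhs/.
Under (C)V, the unsyllabifiable consonants are /j/, /ð/, /s/, /h/, /s/ (no codas are permitted; onsets are limited to one consonant).
Each unlicensed consonant becomes the onset of a new syllable: /j/ → /ji/, /ð/ → /ði/, /s/ → /si/, /h/ → /hi/, /s/ → /si/.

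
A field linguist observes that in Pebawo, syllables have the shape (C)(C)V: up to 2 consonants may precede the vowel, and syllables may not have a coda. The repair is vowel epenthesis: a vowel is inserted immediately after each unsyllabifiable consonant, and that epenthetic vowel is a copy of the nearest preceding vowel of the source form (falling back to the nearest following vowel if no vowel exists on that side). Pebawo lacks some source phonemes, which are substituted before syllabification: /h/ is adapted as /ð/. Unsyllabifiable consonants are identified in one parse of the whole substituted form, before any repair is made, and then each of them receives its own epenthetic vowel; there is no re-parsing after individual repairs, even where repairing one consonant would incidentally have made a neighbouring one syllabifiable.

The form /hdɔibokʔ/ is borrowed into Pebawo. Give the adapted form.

Substitution: /h/ → /ð/, giving /ðdɔibokʔ/.
The consonants /k/, /ʔ/ cannot be parsed into a legal (C)(C)V syllable (no codas are permitted; onsets may contain at most 2 consonants).
Inserting the epenthetic vowel yields /k/ → /ko/, /ʔ/ → /ʔo/.

ðdɔibokoʔo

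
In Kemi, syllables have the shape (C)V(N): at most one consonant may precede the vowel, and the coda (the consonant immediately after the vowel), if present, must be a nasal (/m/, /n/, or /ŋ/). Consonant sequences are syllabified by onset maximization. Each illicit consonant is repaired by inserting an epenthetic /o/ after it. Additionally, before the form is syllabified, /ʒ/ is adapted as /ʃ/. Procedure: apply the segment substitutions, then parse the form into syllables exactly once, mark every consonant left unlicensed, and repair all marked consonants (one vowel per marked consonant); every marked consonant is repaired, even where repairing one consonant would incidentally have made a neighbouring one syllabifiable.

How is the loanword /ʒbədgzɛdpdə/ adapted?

ʃobədogozɛdopodə

Substitution: /ʒ/ → /ʃ/, giving /ʃbədgzɛdpdə/.
The consonants /ʃ/, /d/, /g/, /d/, /p/ cannot be parsed into a legal (C)V(N) syllable (only a nasal (/m/, /n/, or /ŋ/) is licensed in coda position; onsets are limited to one consonant).
Each unlicensed consonant becomes the onset of a new syllable: /ʃ/ → /ʃo/, /d/ → /do/, /g/ → /go/, /d/ → /do/, /p/ → /po/.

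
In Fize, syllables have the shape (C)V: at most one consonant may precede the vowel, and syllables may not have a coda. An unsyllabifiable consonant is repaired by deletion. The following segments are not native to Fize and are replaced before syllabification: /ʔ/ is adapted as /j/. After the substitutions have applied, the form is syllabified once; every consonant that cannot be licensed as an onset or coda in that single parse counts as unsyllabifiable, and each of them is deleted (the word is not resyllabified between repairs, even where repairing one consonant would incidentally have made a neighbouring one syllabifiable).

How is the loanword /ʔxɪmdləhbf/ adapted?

Substitution: /ʔ/ → /j/, giving /jxɪmdləhbf/.
Under (C)V, the unsyllabifiable consonants are /j/, /m/, /d/, /h/, /b/, /f/ (no codas are permitted; onsets are limited to one consonant).
Deletion applies to /j/, /m/, /d/, /h/, /b/, /f/.

xɪlə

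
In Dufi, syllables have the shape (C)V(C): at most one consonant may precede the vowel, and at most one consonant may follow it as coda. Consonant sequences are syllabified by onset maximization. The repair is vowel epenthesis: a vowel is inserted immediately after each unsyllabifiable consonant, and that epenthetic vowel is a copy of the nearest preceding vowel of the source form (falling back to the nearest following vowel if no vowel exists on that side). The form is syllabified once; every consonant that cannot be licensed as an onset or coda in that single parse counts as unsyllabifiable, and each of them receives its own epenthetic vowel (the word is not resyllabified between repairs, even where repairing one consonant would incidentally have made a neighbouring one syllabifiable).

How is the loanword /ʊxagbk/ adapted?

ʊxagbaka

Under (C)V(C), the unsyllabifiable consonants are /b/, /k/ (at most one coda consonant is licensed; onsets are limited to one consonant).
Each unlicensed consonant becomes the onset of a new syllable: /b/ → /ba/, /k/ → /ka/.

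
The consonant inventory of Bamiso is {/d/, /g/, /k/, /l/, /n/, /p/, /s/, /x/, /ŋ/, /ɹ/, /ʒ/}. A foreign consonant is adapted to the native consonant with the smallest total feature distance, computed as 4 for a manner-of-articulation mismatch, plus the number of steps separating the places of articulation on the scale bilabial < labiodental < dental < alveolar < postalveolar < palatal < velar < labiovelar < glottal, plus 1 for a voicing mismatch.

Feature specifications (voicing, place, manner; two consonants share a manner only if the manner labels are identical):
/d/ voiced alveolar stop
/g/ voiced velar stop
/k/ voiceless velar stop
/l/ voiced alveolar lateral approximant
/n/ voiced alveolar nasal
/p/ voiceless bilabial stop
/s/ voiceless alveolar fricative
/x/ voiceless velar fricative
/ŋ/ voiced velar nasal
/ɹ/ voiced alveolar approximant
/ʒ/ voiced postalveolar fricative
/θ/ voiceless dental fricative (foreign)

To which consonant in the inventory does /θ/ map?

s

/s/ is closest: same manner (fricative), place distance 1 (dental→alveolar), same voicing; total 1. Next closest is /ʒ/ at distance 3.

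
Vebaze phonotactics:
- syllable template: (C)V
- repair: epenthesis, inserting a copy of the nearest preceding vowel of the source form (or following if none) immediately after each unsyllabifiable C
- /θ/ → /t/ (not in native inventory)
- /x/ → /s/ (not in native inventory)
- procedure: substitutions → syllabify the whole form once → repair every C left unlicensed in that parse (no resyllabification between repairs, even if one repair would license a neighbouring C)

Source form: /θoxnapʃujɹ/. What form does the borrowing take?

tosonapaʃujuɹu

Substitution: /θ/ → /t/, /x/ → /s/, giving /tosnapʃujɹ/.
Syllabifying with onset maximization leaves /s/, /p/, /j/, /ɹ/ stranded (no codas are permitted; onsets are limited to one consonant).
Inserting the epenthetic vowel yields /s/ → /so/, /p/ → /pa/, /j/ → /ju/, /ɹ/ → /ɹu/.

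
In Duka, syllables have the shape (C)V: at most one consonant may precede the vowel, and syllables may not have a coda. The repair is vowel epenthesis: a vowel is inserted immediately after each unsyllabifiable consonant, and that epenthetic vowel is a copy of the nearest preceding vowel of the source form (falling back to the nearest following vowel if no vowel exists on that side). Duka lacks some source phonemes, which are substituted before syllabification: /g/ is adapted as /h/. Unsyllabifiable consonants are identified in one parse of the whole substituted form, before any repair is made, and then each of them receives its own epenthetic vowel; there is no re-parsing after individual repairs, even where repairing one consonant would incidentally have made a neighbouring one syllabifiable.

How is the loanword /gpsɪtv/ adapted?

hɪpɪsɪtɪvɪ

Substitution: /g/ → /h/, giving /hpsɪtv/.
The consonants /h/, /p/, /t/, /v/ cannot be parsed into a legal (C)V syllable (no codas are permitted; onsets are limited to one consonant).
Each unlicensed consonant becomes the onset of a new syllable: /h/ → /hɪ/, /p/ → /pɪ/, /t/ → /tɪ/, /v/ → /vɪ/.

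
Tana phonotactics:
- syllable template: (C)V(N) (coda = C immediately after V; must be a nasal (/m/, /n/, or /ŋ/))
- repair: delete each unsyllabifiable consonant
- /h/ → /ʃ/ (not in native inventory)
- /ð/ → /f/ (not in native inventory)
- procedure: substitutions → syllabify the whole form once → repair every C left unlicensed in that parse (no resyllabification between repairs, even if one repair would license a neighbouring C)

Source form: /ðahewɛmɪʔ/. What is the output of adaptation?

Substitution: /ð/ → /f/, /h/ → /ʃ/, giving /faʃewɛmɪʔ/.
Under (C)V(N), the unsyllabifiable consonants are /ʔ/ (only a nasal (/m/, /n/, or /ŋ/) is licensed in coda position; onsets are limited to one consonant).
Deletion applies to /ʔ/.

faʃewɛmɪ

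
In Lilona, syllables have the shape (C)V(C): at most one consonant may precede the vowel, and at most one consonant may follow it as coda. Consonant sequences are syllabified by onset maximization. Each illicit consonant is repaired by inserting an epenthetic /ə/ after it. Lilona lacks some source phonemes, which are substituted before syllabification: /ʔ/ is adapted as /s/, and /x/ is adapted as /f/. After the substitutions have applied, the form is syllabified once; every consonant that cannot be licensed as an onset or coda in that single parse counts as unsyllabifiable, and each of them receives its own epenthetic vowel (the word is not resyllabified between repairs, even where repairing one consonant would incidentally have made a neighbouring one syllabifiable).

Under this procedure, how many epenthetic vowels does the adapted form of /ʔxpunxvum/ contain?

3

After substitution the input is /sfpunfvum/.
The unsyllabifiable consonants are /s/, /f/, /f/; each receives one epenthetic vowel.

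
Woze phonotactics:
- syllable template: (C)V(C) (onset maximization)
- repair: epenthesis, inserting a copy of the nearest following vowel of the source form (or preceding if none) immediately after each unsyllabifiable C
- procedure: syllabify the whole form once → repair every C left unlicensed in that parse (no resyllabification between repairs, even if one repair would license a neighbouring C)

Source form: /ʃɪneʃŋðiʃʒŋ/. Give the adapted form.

The consonants /ŋ/, /ʒ/, /ŋ/ cannot be parsed into a legal (C)V(C) syllable (at most one coda consonant is licensed; onsets are limited to one consonant).
Epenthesis after each stranded consonant: /ŋ/ → /ŋi/, /ʒ/ → /ʒi/, /ŋ/ → /ŋi/.

ʃɪneʃŋiðiʃʒiŋi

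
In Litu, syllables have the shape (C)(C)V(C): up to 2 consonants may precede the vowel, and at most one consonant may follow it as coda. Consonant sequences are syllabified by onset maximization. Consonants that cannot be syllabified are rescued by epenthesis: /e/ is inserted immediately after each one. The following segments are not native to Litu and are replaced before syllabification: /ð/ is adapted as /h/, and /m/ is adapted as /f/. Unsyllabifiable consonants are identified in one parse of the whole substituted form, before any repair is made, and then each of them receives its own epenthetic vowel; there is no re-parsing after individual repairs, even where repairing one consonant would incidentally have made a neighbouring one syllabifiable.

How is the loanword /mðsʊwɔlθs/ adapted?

Substitution: /m/ → /f/, /ð/ → /h/, giving /fhsʊwɔlθs/.
Syllabifying with onset maximization leaves /f/, /θ/, /s/ stranded (at most one coda consonant is licensed; onsets may contain at most 2 consonants).
Epenthesis after each stranded consonant: /f/ → /fe/, /θ/ → /θe/, /s/ → /se/.

fehsʊwɔlθese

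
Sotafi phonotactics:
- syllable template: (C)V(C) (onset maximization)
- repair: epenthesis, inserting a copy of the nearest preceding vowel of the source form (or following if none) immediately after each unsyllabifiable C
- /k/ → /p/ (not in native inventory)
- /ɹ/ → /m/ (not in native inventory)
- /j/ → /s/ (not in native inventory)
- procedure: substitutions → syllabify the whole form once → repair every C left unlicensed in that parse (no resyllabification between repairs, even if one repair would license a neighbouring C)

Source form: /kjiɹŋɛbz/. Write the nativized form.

pisimŋɛbzɛ

Substitution: /k/ → /p/, /j/ → /s/, /ɹ/ → /m/, giving /psimŋɛbz/.
Syllabifying with onset maximization leaves /p/, /z/ stranded (at most one coda consonant is licensed; onsets are limited to one consonant).
Inserting the epenthetic vowel yields /p/ → /pi/, /z/ → /zɛ/.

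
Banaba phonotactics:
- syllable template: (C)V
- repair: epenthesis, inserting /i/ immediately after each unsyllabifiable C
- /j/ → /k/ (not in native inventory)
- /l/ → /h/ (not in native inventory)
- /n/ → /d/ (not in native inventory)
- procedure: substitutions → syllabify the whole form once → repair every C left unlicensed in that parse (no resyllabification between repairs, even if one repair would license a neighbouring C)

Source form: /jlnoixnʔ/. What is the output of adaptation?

kihidoixidiʔi

Substitution: /j/ → /k/, /l/ → /h/, /n/ → /d/, giving /khdoixdʔ/.
The consonants /k/, /h/, /x/, /d/, /ʔ/ cannot be parsed into a legal (C)V syllable (no codas are permitted; onsets are limited to one consonant).
Epenthesis after each stranded consonant: /k/ → /ki/, /h/ → /hi/, /x/ → /xi/, /d/ → /di/, /ʔ/ → /ʔi/.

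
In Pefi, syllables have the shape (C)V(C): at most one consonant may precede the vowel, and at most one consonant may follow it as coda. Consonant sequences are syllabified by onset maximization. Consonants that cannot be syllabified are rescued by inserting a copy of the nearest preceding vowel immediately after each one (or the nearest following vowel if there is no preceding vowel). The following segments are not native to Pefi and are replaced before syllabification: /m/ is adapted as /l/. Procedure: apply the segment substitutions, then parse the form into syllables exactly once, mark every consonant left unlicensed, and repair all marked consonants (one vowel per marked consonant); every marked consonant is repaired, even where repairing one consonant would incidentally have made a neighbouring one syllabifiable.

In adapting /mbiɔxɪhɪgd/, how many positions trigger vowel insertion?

2

After substitution the input is /lbiɔxɪhɪgd/.
The unsyllabifiable consonants are /l/, /d/; each receives one epenthetic vowel.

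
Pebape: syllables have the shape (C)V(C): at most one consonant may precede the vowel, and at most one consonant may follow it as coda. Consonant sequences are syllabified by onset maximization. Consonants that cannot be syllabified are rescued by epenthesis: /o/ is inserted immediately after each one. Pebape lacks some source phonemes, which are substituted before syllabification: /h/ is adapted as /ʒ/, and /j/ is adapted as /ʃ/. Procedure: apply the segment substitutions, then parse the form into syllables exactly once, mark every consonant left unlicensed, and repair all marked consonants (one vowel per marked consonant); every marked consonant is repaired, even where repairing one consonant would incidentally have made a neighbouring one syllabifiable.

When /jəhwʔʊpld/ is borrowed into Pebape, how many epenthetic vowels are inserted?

3

After substitution the input is /ʃəʒwʔʊpld/.
The unsyllabifiable consonants are /w/, /l/, /d/; each receives one epenthetic vowel.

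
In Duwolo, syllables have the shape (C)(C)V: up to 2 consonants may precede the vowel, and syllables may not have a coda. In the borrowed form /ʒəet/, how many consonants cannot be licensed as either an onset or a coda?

The consonants /t/ cannot be parsed into a legal (C)(C)V syllable (no codas are permitted; onsets may contain at most 2 consonants).

1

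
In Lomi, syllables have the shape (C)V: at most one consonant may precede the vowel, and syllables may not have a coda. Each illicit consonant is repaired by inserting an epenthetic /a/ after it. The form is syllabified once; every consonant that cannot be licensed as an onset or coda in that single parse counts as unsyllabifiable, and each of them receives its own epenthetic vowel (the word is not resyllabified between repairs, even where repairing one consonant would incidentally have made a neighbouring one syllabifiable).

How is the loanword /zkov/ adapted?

The consonants /z/, /v/ cannot be parsed into a legal (C)V syllable (no codas are permitted; onsets are limited to one consonant).
Epenthesis after each stranded consonant: /z/ → /za/, /v/ → /va/.

zakova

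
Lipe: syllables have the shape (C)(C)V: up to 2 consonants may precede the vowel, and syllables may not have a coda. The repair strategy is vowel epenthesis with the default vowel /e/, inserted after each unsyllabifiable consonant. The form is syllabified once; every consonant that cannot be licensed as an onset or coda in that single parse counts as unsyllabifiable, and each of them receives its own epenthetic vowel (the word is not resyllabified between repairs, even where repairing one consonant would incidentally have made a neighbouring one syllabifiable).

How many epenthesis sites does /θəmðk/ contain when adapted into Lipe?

3

The unsyllabifiable consonants are /m/, /ð/, /k/; each receives one epenthetic vowel.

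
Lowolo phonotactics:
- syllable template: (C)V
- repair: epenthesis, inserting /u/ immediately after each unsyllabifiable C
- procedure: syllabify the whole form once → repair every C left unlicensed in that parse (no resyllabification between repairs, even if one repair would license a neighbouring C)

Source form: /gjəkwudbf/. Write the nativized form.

gujəkuwudubufu

The consonants /g/, /k/, /d/, /b/, /f/ cannot be parsed into a legal (C)V syllable (no codas are permitted; onsets are limited to one consonant).
Inserting the epenthetic vowel yields /g/ → /gu/, /k/ → /ku/, /d/ → /du/, /b/ → /bu/, /f/ → /fu/.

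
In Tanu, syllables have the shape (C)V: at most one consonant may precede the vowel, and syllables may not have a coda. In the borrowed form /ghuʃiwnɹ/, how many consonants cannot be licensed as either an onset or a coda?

4

Under (C)V, the unsyllabifiable consonants are /g/, /w/, /n/, /ɹ/ (no codas are permitted; onsets are limited to one consonant).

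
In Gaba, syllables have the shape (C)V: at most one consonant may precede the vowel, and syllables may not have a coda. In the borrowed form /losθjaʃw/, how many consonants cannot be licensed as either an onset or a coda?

Under (C)V, the unsyllabifiable consonants are /s/, /θ/, /ʃ/, /w/ (no codas are permitted; onsets are limited to one consonant).

4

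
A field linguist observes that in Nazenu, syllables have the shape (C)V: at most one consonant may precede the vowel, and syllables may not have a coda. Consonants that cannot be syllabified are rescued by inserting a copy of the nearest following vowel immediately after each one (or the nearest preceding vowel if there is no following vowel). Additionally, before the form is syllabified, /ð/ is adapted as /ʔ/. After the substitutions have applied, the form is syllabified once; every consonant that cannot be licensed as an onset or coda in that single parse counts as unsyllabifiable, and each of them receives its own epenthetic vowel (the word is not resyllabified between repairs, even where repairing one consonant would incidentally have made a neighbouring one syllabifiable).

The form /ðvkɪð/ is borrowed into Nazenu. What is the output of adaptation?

ʔɪvɪkɪʔɪ

Substitution: /ð/ → /ʔ/, giving /ʔvkɪʔ/.
Syllabifying with onset maximization leaves /ʔ/, /v/, /ʔ/ stranded (no codas are permitted; onsets are limited to one consonant).
Inserting the epenthetic vowel yields /ʔ/ → /ʔɪ/, /v/ → /vɪ/, /ʔ/ → /ʔɪ/.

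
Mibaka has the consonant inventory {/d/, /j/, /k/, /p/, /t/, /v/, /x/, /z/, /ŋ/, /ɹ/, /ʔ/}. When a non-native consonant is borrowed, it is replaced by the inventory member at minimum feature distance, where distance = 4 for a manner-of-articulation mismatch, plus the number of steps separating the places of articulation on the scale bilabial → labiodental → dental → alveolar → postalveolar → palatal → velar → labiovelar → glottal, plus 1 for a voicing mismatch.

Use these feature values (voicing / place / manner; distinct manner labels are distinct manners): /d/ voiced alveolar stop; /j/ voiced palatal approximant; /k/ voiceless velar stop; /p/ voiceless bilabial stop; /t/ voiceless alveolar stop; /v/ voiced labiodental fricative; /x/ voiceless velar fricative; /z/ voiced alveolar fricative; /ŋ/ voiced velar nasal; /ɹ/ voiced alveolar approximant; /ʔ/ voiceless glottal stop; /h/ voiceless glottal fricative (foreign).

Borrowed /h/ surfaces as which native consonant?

/x/ is closest: same manner (fricative), place distance 2 (glottal→velar), same voicing; total 2. Next closest is /ʔ/ at distance 4.

x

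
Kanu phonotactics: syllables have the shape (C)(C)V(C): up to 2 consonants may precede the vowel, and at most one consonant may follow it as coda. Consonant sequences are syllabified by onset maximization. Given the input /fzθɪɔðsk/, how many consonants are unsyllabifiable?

Under (C)(C)V(C), the unsyllabifiable consonants are /f/, /s/, /k/ (at most one coda consonant is licensed; onsets may contain at most 2 consonants).

3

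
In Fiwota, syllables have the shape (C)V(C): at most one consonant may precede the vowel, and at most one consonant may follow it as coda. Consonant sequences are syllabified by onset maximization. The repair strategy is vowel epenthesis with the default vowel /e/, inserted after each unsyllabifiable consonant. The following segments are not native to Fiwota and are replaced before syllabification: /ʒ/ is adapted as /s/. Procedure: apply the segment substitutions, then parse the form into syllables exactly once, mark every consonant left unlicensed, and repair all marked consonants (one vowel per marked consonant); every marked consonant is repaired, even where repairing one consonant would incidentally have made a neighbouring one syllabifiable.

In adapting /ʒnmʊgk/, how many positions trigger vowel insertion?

3

After substitution the input is /snmʊgk/.
The unsyllabifiable consonants are /s/, /n/, /k/; each receives one epenthetic vowel.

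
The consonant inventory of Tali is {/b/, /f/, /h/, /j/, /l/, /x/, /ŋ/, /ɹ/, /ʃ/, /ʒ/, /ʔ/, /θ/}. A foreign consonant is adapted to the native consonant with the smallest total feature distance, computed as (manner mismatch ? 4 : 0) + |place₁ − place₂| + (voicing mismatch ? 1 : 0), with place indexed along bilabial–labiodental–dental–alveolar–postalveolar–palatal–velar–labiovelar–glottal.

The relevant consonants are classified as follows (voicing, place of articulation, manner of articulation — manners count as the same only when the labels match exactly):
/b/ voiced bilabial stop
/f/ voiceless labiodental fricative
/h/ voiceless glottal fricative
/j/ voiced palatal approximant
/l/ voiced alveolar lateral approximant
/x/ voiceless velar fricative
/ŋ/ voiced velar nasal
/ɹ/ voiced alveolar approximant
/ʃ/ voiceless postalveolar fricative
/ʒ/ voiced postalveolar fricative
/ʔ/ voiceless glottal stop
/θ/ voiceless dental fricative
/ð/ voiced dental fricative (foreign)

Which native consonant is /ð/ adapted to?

/θ/ is closest: same manner (fricative), place distance 0 (dental→dental), voicing differs (+1); total 1. Next closest is /f/ at distance 2.

θ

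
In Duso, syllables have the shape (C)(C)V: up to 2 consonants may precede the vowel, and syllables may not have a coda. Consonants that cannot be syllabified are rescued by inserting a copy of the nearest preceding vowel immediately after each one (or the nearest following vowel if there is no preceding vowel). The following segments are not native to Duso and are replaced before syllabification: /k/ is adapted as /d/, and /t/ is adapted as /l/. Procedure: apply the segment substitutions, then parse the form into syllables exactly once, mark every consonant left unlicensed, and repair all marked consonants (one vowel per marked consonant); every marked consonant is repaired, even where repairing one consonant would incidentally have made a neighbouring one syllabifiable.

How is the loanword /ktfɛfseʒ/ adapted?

Substitution: /k/ → /d/, /t/ → /l/, giving /dlfɛfseʒ/.
The consonants /d/, /ʒ/ cannot be parsed into a legal (C)(C)V syllable (no codas are permitted; onsets may contain at most 2 consonants).
Inserting the epenthetic vowel yields /d/ → /dɛ/, /ʒ/ → /ʒe/.

dɛlfɛfseʒe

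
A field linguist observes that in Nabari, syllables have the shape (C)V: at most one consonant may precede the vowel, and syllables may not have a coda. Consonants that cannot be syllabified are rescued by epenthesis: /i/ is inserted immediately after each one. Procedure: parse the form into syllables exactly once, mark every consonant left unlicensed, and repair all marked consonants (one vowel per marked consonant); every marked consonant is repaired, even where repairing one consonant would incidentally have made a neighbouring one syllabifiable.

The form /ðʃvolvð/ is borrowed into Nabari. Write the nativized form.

Syllabifying with onset maximization leaves /ð/, /ʃ/, /l/, /v/, /ð/ stranded (no codas are permitted; onsets are limited to one consonant).
Epenthesis after each stranded consonant: /ð/ → /ði/, /ʃ/ → /ʃi/, /l/ → /li/, /v/ → /vi/, /ð/ → /ði/.

ðiʃivoliviði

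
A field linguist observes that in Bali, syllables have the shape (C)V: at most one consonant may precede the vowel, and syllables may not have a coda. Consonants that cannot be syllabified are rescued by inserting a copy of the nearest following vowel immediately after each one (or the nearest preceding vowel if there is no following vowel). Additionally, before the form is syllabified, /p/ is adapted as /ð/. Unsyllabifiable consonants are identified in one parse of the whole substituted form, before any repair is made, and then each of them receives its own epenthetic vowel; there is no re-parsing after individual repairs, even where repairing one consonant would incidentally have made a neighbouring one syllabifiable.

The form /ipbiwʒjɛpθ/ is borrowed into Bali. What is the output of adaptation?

Substitution: /p/ → /ð/, giving /iðbiwʒjɛðθ/.
Under (C)V, the unsyllabifiable consonants are /ð/, /w/, /ʒ/, /ð/, /θ/ (no codas are permitted; onsets are limited to one consonant).
Inserting the epenthetic vowel yields /ð/ → /ði/, /w/ → /wɛ/, /ʒ/ → /ʒɛ/, /ð/ → /ðɛ/, /θ/ → /θɛ/.

iðibiwɛʒɛjɛðɛθɛ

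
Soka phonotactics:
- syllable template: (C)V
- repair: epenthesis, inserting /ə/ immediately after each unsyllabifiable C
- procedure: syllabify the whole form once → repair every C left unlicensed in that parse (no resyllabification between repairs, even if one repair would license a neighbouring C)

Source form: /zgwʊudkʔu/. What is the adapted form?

zəgəwʊudəkəʔu

The consonants /z/, /g/, /d/, /k/ cannot be parsed into a legal (C)V syllable (no codas are permitted; onsets are limited to one consonant).
Epenthesis after each stranded consonant: /z/ → /zə/, /g/ → /gə/, /d/ → /də/, /k/ → /kə/.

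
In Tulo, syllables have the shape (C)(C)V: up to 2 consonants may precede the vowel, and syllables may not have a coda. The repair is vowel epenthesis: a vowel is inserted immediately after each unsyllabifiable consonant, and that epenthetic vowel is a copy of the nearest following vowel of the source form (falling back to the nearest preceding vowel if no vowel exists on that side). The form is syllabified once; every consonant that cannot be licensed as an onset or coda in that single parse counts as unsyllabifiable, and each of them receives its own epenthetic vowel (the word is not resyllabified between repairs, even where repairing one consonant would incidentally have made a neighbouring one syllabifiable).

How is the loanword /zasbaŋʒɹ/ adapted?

The consonants /ŋ/, /ʒ/, /ɹ/ cannot be parsed into a legal (C)(C)V syllable (no codas are permitted; onsets may contain at most 2 consonants).
Inserting the epenthetic vowel yields /ŋ/ → /ŋa/, /ʒ/ → /ʒa/, /ɹ/ → /ɹa/.

zasbaŋaʒaɹa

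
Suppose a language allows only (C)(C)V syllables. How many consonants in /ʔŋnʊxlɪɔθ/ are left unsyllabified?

2

Under (C)(C)V, the unsyllabifiable consonants are /ʔ/, /θ/ (no codas are permitted; onsets may contain at most 2 consonants).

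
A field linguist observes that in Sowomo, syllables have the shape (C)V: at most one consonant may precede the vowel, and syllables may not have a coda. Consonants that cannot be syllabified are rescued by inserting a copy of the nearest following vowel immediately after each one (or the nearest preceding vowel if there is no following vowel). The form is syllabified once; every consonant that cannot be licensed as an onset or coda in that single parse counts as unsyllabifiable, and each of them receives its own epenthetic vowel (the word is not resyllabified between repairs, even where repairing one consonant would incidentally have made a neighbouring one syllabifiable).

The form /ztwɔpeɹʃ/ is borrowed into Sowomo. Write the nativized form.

zɔtɔwɔpeɹeʃe

Syllabifying with onset maximization leaves /z/, /t/, /ɹ/, /ʃ/ stranded (no codas are permitted; onsets are limited to one consonant).
Inserting the epenthetic vowel yields /z/ → /zɔ/, /t/ → /tɔ/, /ɹ/ → /ɹe/, /ʃ/ → /ʃe/.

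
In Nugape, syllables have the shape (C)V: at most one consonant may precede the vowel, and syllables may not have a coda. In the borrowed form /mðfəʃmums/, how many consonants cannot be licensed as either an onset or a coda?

5

The consonants /m/, /ð/, /ʃ/, /m/, /s/ cannot be parsed into a legal (C)V syllable (no codas are permitted; onsets are limited to one consonant).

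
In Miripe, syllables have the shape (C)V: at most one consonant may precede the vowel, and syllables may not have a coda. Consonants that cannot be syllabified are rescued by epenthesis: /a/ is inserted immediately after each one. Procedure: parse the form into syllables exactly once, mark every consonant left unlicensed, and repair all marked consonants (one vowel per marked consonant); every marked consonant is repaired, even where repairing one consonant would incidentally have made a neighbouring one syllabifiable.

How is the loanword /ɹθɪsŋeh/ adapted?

The consonants /ɹ/, /s/, /h/ cannot be parsed into a legal (C)V syllable (no codas are permitted; onsets are limited to one consonant).
Inserting the epenthetic vowel yields /ɹ/ → /ɹa/, /s/ → /sa/, /h/ → /ha/.

ɹaθɪsaŋeha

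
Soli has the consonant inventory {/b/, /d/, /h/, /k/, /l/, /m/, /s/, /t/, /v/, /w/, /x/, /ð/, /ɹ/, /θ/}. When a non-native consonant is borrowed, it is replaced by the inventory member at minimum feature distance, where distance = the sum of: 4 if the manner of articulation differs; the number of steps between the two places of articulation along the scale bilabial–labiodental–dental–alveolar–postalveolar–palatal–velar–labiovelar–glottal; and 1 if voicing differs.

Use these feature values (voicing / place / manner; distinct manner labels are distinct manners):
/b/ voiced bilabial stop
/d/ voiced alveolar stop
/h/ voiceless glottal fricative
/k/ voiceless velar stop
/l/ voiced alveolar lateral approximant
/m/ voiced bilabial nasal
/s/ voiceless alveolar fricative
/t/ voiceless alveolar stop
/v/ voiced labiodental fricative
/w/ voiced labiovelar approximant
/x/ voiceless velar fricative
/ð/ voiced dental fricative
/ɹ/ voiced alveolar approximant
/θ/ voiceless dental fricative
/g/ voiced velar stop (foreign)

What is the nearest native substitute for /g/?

/k/ is closest: same manner (stop), place distance 0 (velar→velar), voicing differs (+1); total 1. Next closest is /d/ at distance 3.

k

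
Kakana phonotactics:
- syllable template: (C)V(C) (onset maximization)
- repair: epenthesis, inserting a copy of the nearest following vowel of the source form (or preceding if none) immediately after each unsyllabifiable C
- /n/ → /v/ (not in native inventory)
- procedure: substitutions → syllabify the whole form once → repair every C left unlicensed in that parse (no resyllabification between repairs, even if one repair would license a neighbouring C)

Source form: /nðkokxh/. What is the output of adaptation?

Substitution: /n/ → /v/, giving /vðkokxh/.
Syllabifying with onset maximization leaves /v/, /ð/, /x/, /h/ stranded (at most one coda consonant is licensed; onsets are limited to one consonant).
Each unlicensed consonant becomes the onset of a new syllable: /v/ → /vo/, /ð/ → /ðo/, /x/ → /xo/, /h/ → /ho/.

voðokokxoho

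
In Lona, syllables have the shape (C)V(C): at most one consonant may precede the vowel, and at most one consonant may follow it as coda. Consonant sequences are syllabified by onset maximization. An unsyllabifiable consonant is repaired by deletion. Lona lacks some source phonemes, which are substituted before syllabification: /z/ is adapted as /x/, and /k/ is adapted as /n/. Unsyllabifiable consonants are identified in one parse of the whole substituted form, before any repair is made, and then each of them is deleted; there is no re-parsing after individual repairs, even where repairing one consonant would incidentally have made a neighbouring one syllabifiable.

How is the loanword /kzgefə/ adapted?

gefə

Substitution: /k/ → /n/, /z/ → /x/, giving /nxgefə/.
The consonants /n/, /x/ cannot be parsed into a legal (C)V(C) syllable (at most one coda consonant is licensed; onsets are limited to one consonant).
Deleting the stranded consonants removes /n/, /x/.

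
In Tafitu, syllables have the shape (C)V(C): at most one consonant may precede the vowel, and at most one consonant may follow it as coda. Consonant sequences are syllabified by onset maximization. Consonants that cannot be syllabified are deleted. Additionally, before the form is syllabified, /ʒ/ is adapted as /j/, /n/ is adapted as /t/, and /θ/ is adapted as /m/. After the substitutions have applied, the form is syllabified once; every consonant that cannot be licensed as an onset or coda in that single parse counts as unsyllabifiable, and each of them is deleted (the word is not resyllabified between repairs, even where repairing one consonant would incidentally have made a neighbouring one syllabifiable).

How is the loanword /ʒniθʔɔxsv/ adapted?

Substitution: /ʒ/ → /j/, /n/ → /t/, /θ/ → /m/, giving /jtimʔɔxsv/.
Syllabifying with onset maximization leaves /j/, /s/, /v/ stranded (at most one coda consonant is licensed; onsets are limited to one consonant).
Each unlicensed consonant is deleted: /j/, /s/, /v/.

timʔɔx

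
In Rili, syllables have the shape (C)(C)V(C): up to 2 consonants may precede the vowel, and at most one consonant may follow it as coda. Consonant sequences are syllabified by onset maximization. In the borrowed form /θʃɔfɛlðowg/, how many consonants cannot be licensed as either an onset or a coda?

The consonants /g/ cannot be parsed into a legal (C)(C)V(C) syllable (at most one coda consonant is licensed; onsets may contain at most 2 consonants).

1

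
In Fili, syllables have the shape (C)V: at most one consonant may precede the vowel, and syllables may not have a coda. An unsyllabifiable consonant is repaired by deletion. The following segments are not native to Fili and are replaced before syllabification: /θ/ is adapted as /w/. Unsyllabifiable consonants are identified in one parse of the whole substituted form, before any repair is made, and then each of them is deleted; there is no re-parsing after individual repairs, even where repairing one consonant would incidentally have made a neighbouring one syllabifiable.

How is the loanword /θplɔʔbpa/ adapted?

lɔpa

Substitution: /θ/ → /w/, giving /wplɔʔbpa/.
Syllabifying with onset maximization leaves /w/, /p/, /ʔ/, /b/ stranded (no codas are permitted; onsets are limited to one consonant).
Each unlicensed consonant is deleted: /w/, /p/, /ʔ/, /b/.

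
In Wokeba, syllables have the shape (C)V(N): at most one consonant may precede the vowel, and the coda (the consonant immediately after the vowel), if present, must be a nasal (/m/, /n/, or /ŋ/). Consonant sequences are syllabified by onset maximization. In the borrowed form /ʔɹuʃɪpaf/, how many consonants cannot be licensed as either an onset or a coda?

Under (C)V(N), the unsyllabifiable consonants are /ʔ/, /f/ (only a nasal (/m/, /n/, or /ŋ/) is licensed in coda position; onsets are limited to one consonant).

2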